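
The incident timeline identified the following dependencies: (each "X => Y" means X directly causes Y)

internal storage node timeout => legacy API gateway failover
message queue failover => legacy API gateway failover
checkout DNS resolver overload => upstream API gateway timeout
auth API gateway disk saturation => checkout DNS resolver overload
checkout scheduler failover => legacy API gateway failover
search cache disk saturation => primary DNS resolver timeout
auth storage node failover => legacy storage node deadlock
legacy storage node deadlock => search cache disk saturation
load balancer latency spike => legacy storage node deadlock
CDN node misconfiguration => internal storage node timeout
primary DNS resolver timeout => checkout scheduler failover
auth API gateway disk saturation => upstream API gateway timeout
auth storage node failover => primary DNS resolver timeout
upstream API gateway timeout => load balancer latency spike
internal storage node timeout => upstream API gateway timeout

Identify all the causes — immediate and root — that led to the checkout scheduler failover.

Immediate cause of the checkout scheduler failover: the primary DNS resolver timeout.
Further upstream: the auth API gateway disk saturation, the checkout DNS resolver overload, the CDN node misconfiguration, the internal storage node timeout, the upstream API gateway timeout, the auth storage node failover, the load balancer latency spike, the legacy storage node deadlock, the search cache disk saturation.

the CDN node misconfiguration, the auth API gateway disk saturation, the auth storage node failover, the checkout DNS resolver overload, the internal storage node timeout, the legacy storage node deadlock, the load balancer latency spike, the primary DNS resolver timeout, the search cache disk saturation, the upstream API gateway timeout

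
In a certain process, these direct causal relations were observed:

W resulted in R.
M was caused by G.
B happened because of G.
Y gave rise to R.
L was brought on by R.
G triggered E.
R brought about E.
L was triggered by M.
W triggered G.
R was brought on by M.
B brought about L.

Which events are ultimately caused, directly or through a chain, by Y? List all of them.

E, L, R

Direct effects: R.
2 steps out: L, E.
Not reachable from it: W, G, M, B.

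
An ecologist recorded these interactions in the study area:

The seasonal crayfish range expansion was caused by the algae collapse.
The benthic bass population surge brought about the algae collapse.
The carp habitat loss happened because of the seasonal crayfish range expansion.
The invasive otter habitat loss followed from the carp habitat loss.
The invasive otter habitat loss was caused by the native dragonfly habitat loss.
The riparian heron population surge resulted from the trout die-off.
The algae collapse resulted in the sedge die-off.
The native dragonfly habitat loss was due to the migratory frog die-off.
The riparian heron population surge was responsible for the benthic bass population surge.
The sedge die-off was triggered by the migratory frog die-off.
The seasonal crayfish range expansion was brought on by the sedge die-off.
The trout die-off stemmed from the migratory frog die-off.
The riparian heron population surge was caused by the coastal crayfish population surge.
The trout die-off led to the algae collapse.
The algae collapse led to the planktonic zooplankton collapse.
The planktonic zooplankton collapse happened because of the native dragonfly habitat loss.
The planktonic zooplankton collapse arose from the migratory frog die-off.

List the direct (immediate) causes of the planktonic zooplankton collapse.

Upstream contributors include the trout die-off, the riparian heron population surge, the benthic bass population surge, the coastal crayfish population surge, but only the algae collapse, the migratory frog die-off, the native dragonfly habitat loss feed directly into the planktonic zooplankton collapse.

the algae collapse, the migratory frog die-off, the native dragonfly habitat loss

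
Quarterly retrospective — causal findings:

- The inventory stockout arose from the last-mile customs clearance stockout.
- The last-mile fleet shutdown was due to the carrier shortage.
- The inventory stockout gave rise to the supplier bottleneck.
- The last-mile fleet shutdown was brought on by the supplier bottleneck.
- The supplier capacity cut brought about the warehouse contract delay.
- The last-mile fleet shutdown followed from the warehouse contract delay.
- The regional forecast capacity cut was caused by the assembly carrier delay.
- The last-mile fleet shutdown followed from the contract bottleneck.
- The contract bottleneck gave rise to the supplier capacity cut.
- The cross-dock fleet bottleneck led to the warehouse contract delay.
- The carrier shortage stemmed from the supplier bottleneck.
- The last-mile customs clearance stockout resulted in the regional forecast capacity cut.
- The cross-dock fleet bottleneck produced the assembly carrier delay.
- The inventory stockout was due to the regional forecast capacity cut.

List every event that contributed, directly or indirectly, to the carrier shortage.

the assembly carrier delay, the cross-dock fleet bottleneck, the inventory stockout, the last-mile customs clearance stockout, the regional forecast capacity cut, the supplier bottleneck

Immediate cause of the carrier shortage: the supplier bottleneck.
Further upstream: the cross-dock fleet bottleneck, the assembly carrier delay, the last-mile customs clearance stockout, the regional forecast capacity cut, the inventory stockout.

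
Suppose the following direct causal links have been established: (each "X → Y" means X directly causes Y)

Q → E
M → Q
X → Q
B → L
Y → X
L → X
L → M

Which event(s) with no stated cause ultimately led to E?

Tracing upstream from E: E ← Q ← X ← Y.
A separate upstream branch: E ← Q ← M ← L ← B.
Each of those chain origins has no stated cause.

B, Y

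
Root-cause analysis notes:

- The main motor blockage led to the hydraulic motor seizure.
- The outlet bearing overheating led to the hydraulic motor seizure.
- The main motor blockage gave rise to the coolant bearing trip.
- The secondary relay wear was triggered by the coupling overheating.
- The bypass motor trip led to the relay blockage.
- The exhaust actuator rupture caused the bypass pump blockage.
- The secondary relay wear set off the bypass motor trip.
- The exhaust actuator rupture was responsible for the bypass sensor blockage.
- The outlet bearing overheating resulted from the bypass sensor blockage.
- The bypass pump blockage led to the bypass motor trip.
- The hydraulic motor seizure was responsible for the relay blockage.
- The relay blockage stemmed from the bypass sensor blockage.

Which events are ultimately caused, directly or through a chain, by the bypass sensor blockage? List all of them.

Direct effects: the outlet bearing overheating, the relay blockage.
2 steps out: the hydraulic motor seizure.
Not reachable from it: the main motor blockage, the coupling overheating, the exhaust actuator rupture, the coolant bearing trip, the bypass pump blockage, the secondary relay wear, the bypass motor trip.

the hydraulic motor seizure, the outlet bearing overheating, the relay blockage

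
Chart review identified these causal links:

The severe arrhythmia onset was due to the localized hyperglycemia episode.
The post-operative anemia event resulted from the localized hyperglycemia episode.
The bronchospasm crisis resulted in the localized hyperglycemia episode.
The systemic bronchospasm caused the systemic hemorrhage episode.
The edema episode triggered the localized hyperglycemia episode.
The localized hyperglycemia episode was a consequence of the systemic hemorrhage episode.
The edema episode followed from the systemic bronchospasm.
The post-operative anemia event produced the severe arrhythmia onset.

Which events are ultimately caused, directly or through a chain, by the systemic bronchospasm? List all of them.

the edema episode, the localized hyperglycemia episode, the post-operative anemia event, the severe arrhythmia onset, the systemic hemorrhage episode

Direct effects: the edema episode, the systemic hemorrhage episode.
2 steps out: the localized hyperglycemia episode.
3 steps out: the post-operative anemia event, the severe arrhythmia onset.
Not reachable from it: the bronchospasm crisis.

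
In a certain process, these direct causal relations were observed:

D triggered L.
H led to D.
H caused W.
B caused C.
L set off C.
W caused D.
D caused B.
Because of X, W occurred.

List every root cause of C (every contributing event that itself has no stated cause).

Tracing upstream from C: C ← L ← D ← H.
A separate upstream branch: C ← L ← D ← W ← X.
Each of those chain origins has no stated cause.

H, X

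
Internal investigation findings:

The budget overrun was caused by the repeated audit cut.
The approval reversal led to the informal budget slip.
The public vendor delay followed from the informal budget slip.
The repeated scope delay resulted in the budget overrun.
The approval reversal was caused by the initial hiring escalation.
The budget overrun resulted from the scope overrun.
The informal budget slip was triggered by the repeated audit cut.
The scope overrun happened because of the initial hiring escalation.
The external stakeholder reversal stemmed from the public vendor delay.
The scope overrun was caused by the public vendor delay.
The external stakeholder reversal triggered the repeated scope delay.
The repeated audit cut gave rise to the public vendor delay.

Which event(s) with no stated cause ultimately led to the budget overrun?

Tracing upstream from the budget overrun: the budget overrun ← the scope overrun ← the initial hiring escalation.
A separate upstream branch: the budget overrun ← the repeated audit cut.
Each of those chain origins has no stated cause.

the initial hiring escalation, the repeated audit cut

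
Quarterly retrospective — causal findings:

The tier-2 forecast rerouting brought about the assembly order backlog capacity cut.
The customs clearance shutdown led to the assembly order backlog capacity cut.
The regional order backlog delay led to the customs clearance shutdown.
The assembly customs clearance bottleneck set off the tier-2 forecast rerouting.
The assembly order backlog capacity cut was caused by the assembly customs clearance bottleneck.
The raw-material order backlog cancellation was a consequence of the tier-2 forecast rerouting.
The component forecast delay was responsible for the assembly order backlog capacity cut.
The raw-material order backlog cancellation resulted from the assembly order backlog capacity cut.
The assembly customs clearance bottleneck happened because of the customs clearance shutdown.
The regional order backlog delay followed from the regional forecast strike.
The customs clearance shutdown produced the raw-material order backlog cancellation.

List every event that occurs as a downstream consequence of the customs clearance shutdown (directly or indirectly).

the assembly customs clearance bottleneck, the assembly order backlog capacity cut, the raw-material order backlog cancellation, the tier-2 forecast rerouting

Direct effects: the assembly customs clearance bottleneck, the assembly order backlog capacity cut, the raw-material order backlog cancellation.
2 steps out: the tier-2 forecast rerouting.
Not reachable from it: the regional forecast strike, the regional order backlog delay, the component forecast delay.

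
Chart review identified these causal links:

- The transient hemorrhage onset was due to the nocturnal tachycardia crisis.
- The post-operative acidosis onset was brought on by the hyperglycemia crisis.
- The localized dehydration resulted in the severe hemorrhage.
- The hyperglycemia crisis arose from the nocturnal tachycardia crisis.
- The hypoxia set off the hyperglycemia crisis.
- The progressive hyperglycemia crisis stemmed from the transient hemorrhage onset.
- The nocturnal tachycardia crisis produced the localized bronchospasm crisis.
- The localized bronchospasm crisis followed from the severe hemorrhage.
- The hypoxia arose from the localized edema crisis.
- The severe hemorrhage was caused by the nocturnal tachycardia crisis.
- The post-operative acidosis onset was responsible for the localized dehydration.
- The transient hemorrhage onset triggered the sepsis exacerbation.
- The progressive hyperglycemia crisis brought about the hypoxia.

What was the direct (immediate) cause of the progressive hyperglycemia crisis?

the transient hemorrhage onset

Upstream contributors include the nocturnal tachycardia crisis, but only the transient hemorrhage onset feeds directly into the progressive hyperglycemia crisis.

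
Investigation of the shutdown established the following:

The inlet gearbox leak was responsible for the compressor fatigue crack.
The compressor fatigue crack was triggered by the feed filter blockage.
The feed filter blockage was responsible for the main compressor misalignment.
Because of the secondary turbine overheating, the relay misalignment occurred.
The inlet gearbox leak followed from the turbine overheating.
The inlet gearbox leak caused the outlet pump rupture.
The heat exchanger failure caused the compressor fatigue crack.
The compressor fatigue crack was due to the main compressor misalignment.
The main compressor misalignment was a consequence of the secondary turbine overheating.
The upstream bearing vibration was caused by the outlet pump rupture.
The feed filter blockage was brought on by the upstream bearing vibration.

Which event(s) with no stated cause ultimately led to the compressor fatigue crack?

Tracing upstream from the compressor fatigue crack: the compressor fatigue crack ← the main compressor misalignment ← the secondary turbine overheating.
A separate upstream branch: the compressor fatigue crack ← the inlet gearbox leak ← the turbine overheating.
A separate upstream branch: the compressor fatigue crack ← the heat exchanger failure.
Each of those chain origins has no stated cause.

the heat exchanger failure, the secondary turbine overheating, the turbine overheating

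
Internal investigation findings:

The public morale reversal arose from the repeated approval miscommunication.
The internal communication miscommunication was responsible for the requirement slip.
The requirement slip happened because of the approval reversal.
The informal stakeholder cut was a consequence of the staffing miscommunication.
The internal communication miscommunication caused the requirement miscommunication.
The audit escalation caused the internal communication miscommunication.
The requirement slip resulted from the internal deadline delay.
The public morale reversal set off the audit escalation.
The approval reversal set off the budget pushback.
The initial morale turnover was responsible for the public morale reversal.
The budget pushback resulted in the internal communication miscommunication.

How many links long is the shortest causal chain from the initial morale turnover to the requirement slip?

4

Shortest chain: the initial morale turnover → the public morale reversal → the audit escalation → the internal communication miscommunication → the requirement slip.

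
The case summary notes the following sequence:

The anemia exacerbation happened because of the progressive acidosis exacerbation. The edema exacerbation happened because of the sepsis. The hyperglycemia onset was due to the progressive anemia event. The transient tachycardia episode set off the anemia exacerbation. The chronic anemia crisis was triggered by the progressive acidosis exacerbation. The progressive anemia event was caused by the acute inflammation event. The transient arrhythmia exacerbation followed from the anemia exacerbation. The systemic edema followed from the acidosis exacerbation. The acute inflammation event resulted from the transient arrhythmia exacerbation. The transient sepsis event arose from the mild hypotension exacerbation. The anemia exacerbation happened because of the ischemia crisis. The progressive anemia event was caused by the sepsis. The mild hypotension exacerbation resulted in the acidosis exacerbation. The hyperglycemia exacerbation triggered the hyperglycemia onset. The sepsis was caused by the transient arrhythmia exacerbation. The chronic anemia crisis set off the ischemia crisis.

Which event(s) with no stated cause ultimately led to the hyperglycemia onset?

Tracing upstream from the hyperglycemia onset: the hyperglycemia onset ← the progressive anemia event ← the sepsis ← the transient arrhythmia exacerbation ← the anemia exacerbation ← the progressive acidosis exacerbation.
A separate upstream branch: the hyperglycemia onset ← the progressive anemia event ← the sepsis ← the transient arrhythmia exacerbation ← the anemia exacerbation ← the transient tachycardia episode.
A separate upstream branch: the hyperglycemia onset ← the hyperglycemia exacerbation.
Each of those chain origins has no stated cause.

the hyperglycemia exacerbation, the progressive acidosis exacerbation, the transient tachycardia episode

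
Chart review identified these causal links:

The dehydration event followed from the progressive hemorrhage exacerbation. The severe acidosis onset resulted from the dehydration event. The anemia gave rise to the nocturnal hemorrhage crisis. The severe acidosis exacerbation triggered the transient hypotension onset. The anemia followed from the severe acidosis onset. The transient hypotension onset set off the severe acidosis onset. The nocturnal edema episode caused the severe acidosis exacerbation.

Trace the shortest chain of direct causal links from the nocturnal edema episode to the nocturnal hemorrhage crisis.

the nocturnal edema episode → the severe acidosis exacerbation → the transient hypotension onset → the severe acidosis onset → the anemia → the nocturnal hemorrhage crisis

the nocturnal edema episode → the severe acidosis exacerbation
the severe acidosis exacerbation → the transient hypotension onset
the transient hypotension onset → the severe acidosis onset
the severe acidosis onset → the anemia
the anemia → the nocturnal hemorrhage crisis
Length: 5 steps.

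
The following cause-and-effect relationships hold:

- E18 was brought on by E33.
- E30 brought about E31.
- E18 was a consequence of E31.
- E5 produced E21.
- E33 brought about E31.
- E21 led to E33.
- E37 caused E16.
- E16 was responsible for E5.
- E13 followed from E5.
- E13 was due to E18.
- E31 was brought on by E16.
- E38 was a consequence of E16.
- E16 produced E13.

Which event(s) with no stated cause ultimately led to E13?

E30, E37

Tracing upstream from E13: E13 ← E18 ← E31 ← E30.
A separate upstream branch: E13 ← E16 ← E37.
Each of those chain origins has no stated cause.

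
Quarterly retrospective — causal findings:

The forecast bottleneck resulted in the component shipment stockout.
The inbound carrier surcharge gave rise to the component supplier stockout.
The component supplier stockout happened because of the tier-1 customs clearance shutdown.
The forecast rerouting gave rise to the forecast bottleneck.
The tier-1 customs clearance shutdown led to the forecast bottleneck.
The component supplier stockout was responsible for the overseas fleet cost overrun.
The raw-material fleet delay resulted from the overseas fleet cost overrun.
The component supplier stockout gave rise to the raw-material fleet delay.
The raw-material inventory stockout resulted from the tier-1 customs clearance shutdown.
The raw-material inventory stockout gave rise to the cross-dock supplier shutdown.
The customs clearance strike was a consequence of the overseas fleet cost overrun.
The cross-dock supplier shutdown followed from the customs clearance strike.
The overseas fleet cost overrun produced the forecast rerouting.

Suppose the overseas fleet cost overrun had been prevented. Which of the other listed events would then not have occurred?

Downstream of the overseas fleet cost overrun: the forecast rerouting, the forecast bottleneck, the raw-material fleet delay, the component shipment stockout, the customs clearance strike, the cross-dock supplier shutdown.
Of those, still caused via another path: the forecast bottleneck, the raw-material fleet delay, the component shipment stockout, the cross-dock supplier shutdown.
The remainder have no surviving cause.

the customs clearance strike, the forecast rerouting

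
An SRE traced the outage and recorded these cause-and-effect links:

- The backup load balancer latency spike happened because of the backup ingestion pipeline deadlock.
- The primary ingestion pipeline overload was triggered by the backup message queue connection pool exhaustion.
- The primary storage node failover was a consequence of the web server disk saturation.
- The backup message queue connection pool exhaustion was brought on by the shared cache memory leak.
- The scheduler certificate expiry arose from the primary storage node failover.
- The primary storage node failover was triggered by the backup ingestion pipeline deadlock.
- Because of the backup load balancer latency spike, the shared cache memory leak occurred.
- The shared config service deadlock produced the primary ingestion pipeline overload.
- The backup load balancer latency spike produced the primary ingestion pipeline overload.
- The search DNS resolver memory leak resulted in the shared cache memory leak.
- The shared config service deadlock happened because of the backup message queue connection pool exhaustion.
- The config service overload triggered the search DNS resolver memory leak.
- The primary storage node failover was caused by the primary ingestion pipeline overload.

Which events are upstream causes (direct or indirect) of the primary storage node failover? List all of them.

Immediate causes of the primary storage node failover: the backup ingestion pipeline deadlock, the web server disk saturation, the primary ingestion pipeline overload.
Further upstream: the backup load balancer latency spike, the config service overload, the search DNS resolver memory leak, the shared cache memory leak, the backup message queue connection pool exhaustion, the shared config service deadlock.

the backup ingestion pipeline deadlock, the backup load balancer latency spike, the backup message queue connection pool exhaustion, the config service overload, the primary ingestion pipeline overload, the search DNS resolver memory leak, the shared cache memory leak, the shared config service deadlock, the web server disk saturation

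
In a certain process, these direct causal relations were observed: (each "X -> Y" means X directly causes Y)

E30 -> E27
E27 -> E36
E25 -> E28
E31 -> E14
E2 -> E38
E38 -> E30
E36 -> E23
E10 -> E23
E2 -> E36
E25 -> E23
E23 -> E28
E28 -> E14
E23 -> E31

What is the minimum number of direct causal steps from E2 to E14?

4

Shortest chain: E2 → E36 → E23 → E28 → E14.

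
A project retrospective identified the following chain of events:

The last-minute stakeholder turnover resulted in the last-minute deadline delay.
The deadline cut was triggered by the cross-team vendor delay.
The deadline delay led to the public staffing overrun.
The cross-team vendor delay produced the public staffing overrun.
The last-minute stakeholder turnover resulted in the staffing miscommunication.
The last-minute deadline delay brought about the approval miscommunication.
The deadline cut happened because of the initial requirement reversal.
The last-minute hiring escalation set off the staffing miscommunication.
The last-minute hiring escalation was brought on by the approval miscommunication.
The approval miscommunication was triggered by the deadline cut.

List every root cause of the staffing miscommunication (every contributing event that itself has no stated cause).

the cross-team vendor delay, the initial requirement reversal, the last-minute stakeholder turnover

Tracing upstream from the staffing miscommunication: the staffing miscommunication ← the last-minute hiring escalation ← the approval miscommunication ← the deadline cut ← the initial requirement reversal.
A separate upstream branch: the staffing miscommunication ← the last-minute stakeholder turnover.
A separate upstream branch: the staffing miscommunication ← the last-minute hiring escalation ← the approval miscommunication ← the deadline cut ← the cross-team vendor delay.
Each of those chain origins has no stated cause.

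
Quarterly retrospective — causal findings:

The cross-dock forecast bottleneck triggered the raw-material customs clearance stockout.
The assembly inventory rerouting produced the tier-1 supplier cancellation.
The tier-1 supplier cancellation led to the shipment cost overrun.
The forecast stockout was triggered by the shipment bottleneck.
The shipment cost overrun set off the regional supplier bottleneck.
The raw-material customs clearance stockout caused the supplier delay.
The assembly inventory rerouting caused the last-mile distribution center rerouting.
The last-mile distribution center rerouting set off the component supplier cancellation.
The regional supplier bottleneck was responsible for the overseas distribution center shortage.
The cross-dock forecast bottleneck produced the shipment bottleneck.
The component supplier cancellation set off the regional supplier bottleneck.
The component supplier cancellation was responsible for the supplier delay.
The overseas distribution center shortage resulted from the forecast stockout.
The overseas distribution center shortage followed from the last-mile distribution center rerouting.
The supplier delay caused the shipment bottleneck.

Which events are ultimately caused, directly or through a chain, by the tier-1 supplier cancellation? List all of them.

Direct effects: the shipment cost overrun.
2 steps out: the regional supplier bottleneck.
3 steps out: the overseas distribution center shortage.
Not reachable from it: the cross-dock forecast bottleneck, the assembly inventory rerouting, the last-mile distribution center rerouting, the raw-material customs clearance stockout, the component supplier cancellation, the supplier delay, the shipment bottleneck, the forecast stockout.

the overseas distribution center shortage, the regional supplier bottleneck, the shipment cost overrun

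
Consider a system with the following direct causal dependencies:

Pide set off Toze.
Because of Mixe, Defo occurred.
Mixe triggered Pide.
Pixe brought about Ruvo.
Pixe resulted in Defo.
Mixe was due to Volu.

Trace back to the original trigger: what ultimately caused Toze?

Volu

Tracing upstream from Toze: Toze ← Pide ← Mixe ← Volu.
Volu has no stated cause, so it is the root.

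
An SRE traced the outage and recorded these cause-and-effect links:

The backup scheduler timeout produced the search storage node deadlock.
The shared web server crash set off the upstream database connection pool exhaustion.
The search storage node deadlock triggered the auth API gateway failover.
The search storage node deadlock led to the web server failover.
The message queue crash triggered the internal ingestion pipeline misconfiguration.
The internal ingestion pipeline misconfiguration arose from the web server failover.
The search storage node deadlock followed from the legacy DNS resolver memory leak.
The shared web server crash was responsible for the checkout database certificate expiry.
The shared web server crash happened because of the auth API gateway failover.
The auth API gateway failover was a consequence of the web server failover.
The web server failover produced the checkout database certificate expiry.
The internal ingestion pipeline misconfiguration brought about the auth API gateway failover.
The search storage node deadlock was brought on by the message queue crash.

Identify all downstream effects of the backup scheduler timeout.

the auth API gateway failover, the checkout database certificate expiry, the internal ingestion pipeline misconfiguration, the search storage node deadlock, the shared web server crash, the upstream database connection pool exhaustion, the web server failover

Direct effects: the search storage node deadlock.
2 steps out: the web server failover, the auth API gateway failover.
3 steps out: the internal ingestion pipeline misconfiguration, the shared web server crash, the checkout database certificate expiry.
4 steps out: the upstream database connection pool exhaustion.
Not reachable from it: the legacy DNS resolver memory leak, the message queue crash.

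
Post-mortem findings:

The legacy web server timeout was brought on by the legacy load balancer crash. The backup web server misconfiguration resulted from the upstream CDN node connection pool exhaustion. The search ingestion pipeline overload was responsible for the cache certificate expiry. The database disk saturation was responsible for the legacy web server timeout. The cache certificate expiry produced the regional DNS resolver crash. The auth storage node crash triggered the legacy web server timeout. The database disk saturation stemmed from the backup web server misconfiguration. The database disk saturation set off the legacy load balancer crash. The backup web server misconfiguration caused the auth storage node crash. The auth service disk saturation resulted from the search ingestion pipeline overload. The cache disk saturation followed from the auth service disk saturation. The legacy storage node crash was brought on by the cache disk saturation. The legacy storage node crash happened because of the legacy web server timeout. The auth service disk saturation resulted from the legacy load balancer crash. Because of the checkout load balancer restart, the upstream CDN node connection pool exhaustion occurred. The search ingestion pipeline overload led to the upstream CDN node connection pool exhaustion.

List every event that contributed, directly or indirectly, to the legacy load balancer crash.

the backup web server misconfiguration, the checkout load balancer restart, the database disk saturation, the search ingestion pipeline overload, the upstream CDN node connection pool exhaustion

Immediate cause of the legacy load balancer crash: the database disk saturation.
Further upstream: the search ingestion pipeline overload, the checkout load balancer restart, the upstream CDN node connection pool exhaustion, the backup web server misconfiguration.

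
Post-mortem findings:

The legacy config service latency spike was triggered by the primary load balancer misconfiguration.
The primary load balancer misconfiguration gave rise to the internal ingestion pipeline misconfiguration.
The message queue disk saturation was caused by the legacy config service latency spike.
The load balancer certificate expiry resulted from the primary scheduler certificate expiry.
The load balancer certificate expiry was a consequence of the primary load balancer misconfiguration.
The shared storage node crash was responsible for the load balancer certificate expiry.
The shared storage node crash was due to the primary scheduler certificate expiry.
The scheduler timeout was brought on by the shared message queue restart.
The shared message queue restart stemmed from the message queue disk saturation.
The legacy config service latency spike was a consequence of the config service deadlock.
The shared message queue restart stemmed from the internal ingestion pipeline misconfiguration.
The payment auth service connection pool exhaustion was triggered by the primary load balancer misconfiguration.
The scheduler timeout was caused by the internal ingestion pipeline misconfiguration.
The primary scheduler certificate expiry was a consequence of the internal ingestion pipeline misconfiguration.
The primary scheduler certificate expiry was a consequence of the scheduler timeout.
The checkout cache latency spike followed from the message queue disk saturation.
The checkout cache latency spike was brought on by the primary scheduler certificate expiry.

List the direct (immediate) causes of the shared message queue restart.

the internal ingestion pipeline misconfiguration, the message queue disk saturation

Upstream contributors include the primary load balancer misconfiguration, the legacy config service latency spike, the config service deadlock, but only the internal ingestion pipeline misconfiguration, the message queue disk saturation feed directly into the shared message queue restart.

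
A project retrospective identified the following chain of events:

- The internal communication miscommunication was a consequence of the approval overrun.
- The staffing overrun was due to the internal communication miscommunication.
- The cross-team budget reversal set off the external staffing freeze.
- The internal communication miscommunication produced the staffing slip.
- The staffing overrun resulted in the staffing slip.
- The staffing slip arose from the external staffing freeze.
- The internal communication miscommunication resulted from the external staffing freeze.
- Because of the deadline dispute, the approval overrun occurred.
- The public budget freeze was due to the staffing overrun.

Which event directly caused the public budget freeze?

the staffing overrun

Upstream contributors include the deadline dispute, the cross-team budget reversal, the external staffing freeze, the approval overrun, the internal communication miscommunication, but only the staffing overrun feeds directly into the public budget freeze.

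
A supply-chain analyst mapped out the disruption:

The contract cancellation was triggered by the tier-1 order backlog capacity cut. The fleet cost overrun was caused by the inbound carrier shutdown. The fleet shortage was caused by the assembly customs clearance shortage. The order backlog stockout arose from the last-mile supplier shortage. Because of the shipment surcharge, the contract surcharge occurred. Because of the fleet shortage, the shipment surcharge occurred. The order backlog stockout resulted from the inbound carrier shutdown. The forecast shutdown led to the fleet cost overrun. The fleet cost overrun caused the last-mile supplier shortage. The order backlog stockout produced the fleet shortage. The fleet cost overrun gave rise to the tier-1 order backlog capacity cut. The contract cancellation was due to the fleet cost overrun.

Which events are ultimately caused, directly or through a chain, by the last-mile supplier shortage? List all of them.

Direct effects: the order backlog stockout.
2 steps out: the fleet shortage.
3 steps out: the shipment surcharge.
4 steps out: the contract surcharge.
Not reachable from it: the forecast shutdown, the inbound carrier shutdown, the assembly customs clearance shortage, the fleet cost overrun, the tier-1 order backlog capacity cut, the contract cancellation.

the contract surcharge, the fleet shortage, the order backlog stockout, the shipment surcharge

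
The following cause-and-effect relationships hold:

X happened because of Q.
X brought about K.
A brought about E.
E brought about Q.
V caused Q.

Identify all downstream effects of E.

Direct effects: Q.
2 steps out: X.
3 steps out: K.
Not reachable from it: A, V.

K, Q, X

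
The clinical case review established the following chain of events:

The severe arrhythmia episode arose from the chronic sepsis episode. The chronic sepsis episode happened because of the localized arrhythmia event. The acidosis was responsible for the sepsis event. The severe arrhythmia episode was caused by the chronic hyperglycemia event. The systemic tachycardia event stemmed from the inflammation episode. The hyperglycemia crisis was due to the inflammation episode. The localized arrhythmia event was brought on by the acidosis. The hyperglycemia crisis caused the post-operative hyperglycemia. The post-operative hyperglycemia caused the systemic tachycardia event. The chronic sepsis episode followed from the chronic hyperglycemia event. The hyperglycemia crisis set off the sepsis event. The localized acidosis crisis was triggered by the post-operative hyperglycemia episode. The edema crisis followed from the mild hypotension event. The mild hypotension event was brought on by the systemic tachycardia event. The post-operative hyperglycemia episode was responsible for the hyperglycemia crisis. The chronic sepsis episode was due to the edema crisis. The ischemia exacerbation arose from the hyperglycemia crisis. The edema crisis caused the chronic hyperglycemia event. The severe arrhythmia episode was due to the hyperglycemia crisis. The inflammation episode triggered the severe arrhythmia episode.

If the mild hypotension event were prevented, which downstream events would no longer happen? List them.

Downstream of the mild hypotension event: the edema crisis, the chronic hyperglycemia event, the chronic sepsis episode, the severe arrhythmia episode.
Of those, still caused via another path: the chronic sepsis episode, the severe arrhythmia episode.
The remainder have no surviving cause.

the chronic hyperglycemia event, the edema crisis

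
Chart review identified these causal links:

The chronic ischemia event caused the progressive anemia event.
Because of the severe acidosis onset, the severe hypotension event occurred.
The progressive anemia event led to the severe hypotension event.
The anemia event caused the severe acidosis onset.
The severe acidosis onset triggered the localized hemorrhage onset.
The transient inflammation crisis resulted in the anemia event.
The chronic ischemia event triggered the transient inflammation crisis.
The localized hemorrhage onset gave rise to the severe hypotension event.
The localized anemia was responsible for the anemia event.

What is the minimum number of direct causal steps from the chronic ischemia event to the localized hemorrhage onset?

Shortest chain: the chronic ischemia event → the transient inflammation crisis → the anemia event → the severe acidosis onset → the localized hemorrhage onset.

4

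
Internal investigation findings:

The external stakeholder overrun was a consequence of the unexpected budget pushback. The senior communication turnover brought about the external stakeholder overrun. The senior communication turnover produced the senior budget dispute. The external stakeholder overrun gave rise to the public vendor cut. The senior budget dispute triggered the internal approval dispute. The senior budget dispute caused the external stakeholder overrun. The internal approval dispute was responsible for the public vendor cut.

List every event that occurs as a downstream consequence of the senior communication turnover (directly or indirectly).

the external stakeholder overrun, the internal approval dispute, the public vendor cut, the senior budget dispute

Direct effects: the senior budget dispute, the external stakeholder overrun.
2 steps out: the internal approval dispute, the public vendor cut.
Not reachable from it: the unexpected budget pushback.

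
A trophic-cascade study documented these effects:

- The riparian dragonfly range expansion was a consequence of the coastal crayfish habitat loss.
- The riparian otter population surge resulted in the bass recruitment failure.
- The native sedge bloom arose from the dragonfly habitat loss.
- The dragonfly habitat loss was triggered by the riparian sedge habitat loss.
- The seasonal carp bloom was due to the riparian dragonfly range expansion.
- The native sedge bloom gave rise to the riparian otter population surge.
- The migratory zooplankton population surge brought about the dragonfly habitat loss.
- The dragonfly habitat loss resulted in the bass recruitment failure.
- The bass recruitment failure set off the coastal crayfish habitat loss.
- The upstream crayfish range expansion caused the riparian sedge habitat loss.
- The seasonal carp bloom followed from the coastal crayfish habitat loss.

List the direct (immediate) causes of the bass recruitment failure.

the dragonfly habitat loss, the riparian otter population surge

Upstream contributors include the upstream crayfish range expansion, the migratory zooplankton population surge, the riparian sedge habitat loss, the native sedge bloom, but only the dragonfly habitat loss, the riparian otter population surge feed directly into the bass recruitment failure.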